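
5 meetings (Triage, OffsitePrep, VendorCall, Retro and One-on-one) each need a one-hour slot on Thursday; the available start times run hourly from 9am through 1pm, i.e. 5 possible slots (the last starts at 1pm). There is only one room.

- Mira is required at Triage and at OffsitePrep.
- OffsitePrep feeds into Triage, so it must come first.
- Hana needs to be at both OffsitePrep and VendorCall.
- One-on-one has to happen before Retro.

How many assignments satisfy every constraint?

Splitting on Triage: it can be 10am (3), 11am (6), 12pm (9), 1pm (12). Listing each branch's schedules as (OffsitePrep, VendorCall, Retro, One-on-one):
Triage=10am: (9am,11am,1pm,12pm) (9am,12pm,1pm,11am) (9am,1pm,12pm,11am) — 3.
Triage=11am: (9am,10am,1pm,12pm) (9am,12pm,1pm,10am) (9am,1pm,12pm,10am) (10am,9am,1pm,12pm) (10am,12pm,1pm,9am) (10am,1pm,12pm,9am) — 6.
Triage=12pm: (9am,10am,1pm,11am) (9am,11am,1pm,10am) (9am,1pm,11am,10am) (10am,9am,1pm,11am) (10am,11am,1pm,9am) (10am,1pm,11am,9am) (11am,9am,1pm,10am) (11am,10am,1pm,9am) (11am,1pm,10am,9am) — 9.
Triage=1pm: (9am,10am,12pm,11am) (9am,11am,12pm,10am) (9am,12pm,11am,10am) (10am,9am,12pm,11am) (10am,11am,12pm,9am) (10am,12pm,11am,9am) (11am,9am,12pm,10am) (11am,10am,12pm,9am) (11am,12pm,10am,9am) (12pm,9am,11am,10am) (12pm,10am,11am,9am) (12pm,11am,10am,9am) — 12.
Summing: 3 + 6 + 9 + 12 = 30.

30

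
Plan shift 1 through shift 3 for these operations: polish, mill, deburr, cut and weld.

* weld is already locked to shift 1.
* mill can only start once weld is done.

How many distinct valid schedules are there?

Splitting on polish: it can be shift 1 (18), shift 2 (18), shift 3 (18). Listing each branch's schedules as (mill, deburr, cut, weld) by shift number:
polish=shift 1: (2,1,1,1) (2,1,2,1) (2,1,3,1) (2,2,1,1) (2,2,2,1) (2,2,3,1) (2,3,1,1) (2,3,2,1) (2,3,3,1) (3,1,1,1) (3,1,2,1) (3,1,3,1) (3,2,1,1) (3,2,2,1) (3,2,3,1) (3,3,1,1) (3,3,2,1) (3,3,3,1) — 18.
polish=shift 2: (2,1,1,1) (2,1,2,1) (2,1,3,1) (2,2,1,1) (2,2,2,1) (2,2,3,1) (2,3,1,1) (2,3,2,1) (2,3,3,1) (3,1,1,1) (3,1,2,1) (3,1,3,1) (3,2,1,1) (3,2,2,1) (3,2,3,1) (3,3,1,1) (3,3,2,1) (3,3,3,1) — 18.
polish=shift 3: (2,1,1,1) (2,1,2,1) (2,1,3,1) (2,2,1,1) (2,2,2,1) (2,2,3,1) (2,3,1,1) (2,3,2,1) (2,3,3,1) (3,1,1,1) (3,1,2,1) (3,1,3,1) (3,2,1,1) (3,2,2,1) (3,2,3,1) (3,3,1,1) (3,3,2,1) (3,3,3,1) — 18.
Summing: 18 + 18 + 18 = 54.

54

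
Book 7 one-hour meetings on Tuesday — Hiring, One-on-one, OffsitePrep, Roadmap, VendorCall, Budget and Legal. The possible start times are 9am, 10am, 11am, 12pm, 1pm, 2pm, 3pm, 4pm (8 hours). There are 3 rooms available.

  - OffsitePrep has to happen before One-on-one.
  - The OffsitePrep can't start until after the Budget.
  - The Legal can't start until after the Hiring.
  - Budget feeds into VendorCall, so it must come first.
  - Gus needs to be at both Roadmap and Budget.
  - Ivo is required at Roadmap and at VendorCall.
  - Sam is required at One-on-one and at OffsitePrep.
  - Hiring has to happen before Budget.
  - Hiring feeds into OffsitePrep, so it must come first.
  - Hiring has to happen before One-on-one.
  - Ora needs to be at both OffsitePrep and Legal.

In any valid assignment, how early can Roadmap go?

Roadmap at 9am is achievable: Budget -> 10am; OffsitePrep -> 11am; Legal -> 10am; Hiring -> 9am; VendorCall -> 11am; One-on-one -> 12pm; Roadmap -> 9am.

9am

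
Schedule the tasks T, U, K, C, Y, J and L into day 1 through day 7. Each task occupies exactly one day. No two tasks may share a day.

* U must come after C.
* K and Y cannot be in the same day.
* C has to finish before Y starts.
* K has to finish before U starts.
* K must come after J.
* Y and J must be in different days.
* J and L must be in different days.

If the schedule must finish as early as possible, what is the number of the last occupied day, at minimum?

day 7

The precedence chain requires at least 3 distinct days.
With at most 1 per day and 7 tasks, at least 7 days are needed.
7 works (last occupied day: day 7): for example U -> day 4; L -> day 7; Y -> day 5; C -> day 3; K -> day 2; T -> day 6; J -> day 1.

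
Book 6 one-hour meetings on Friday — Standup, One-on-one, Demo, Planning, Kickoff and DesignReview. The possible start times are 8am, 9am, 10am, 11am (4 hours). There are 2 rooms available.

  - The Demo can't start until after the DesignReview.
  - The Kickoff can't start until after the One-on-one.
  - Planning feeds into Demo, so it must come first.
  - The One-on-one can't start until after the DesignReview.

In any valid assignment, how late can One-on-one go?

10am

Precedence pushes One-on-one to at least 9am; downstream work caps One-on-one at 10am.
One-on-one at 10am is achievable: Demo in 9am; Planning in 8am; DesignReview in 8am; One-on-one in 10am; Kickoff in 11am; Standup in 9am.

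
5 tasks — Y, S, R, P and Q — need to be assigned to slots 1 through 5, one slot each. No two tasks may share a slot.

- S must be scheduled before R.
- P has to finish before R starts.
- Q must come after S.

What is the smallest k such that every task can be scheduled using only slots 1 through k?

5

The precedence chain requires at least 2 distinct slots.
With at most 1 per slot and 5 tasks, at least 5 slots are needed.
5 works (last occupied slot: 5): for example Q=4; R=3; Y=5; P=2; S=1.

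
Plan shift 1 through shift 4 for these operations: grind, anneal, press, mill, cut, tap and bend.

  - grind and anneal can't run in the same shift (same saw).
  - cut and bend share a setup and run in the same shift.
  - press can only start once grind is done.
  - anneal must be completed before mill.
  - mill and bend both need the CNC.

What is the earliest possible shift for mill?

shift 2

Precedence pushes mill to at least shift 2.
mill at shift 2 is achievable: tap=shift 1; press=shift 3; bend=shift 1; cut=shift 1; mill=shift 2; grind=shift 2; anneal=shift 1.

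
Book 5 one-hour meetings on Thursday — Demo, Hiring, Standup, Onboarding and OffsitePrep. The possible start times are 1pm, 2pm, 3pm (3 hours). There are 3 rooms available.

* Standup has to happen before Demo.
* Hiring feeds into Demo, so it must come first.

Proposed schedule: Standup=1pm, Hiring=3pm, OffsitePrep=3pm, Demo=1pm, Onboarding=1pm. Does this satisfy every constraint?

No — it violates: Hiring feeds into Demo, so it must come first

There are 3 rooms available — holds.
Standup has to happen before Demo — violated.
Hiring feeds into Demo, so it must come first — violated.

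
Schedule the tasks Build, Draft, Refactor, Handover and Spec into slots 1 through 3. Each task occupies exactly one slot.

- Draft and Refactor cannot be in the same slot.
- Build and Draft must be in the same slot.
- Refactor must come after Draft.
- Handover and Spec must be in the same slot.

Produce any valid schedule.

Spec -> 1, Draft -> 1, Build -> 1, Refactor -> 2, Handover -> 1

Checking: Draft(1) before Refactor(2); Draft(1) != Refactor(2); Handover = Spec = 1; Build = Draft = 1.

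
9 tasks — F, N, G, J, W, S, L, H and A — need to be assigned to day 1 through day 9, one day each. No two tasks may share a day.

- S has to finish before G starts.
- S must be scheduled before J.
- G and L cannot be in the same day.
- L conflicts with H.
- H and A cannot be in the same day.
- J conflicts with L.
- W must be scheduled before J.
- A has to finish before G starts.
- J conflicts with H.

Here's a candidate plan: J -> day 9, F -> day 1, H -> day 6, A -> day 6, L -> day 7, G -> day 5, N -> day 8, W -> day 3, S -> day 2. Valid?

No — it violates: H and A cannot be in the same day

S has to finish before G starts — holds.
No two tasks may share a day — violated.
L conflicts with H — holds.
G and L cannot be in the same day — holds.
S must be scheduled before J — holds.
H and A cannot be in the same day — violated.
W must be scheduled before J — holds.
A has to finish before G starts — violated.
J conflicts with L — holds.
J conflicts with H — holds.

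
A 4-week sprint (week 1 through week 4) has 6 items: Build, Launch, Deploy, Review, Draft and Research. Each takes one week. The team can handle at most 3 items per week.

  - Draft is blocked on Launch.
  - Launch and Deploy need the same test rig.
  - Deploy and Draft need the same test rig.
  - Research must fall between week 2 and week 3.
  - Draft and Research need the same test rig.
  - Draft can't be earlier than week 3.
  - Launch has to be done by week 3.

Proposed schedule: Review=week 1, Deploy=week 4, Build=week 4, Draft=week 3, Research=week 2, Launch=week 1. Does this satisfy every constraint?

Launch has to be done by week 3 — holds.
Deploy and Draft need the same test rig — holds.
Launch and Deploy need the same test rig — holds.
Draft is blocked on Launch — holds.
Draft can't be earlier than week 3 — holds.
The team can handle at most 3 items per week — holds.
Draft and Research need the same test rig — holds.
Research must fall between week 2 and week 3 — holds.

Yes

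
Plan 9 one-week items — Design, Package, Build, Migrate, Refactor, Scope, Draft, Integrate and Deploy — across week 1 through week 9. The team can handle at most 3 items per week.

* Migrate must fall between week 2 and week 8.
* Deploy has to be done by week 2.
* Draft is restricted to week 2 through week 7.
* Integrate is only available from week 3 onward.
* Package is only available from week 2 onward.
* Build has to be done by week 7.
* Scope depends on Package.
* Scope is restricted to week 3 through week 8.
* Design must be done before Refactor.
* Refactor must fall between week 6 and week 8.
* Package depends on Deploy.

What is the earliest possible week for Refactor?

Refactor is available from week 6; Refactor's own window allows nothing later than week 8.
Refactor at week 6 is achievable: Migrate=week 2; Design=week 1; Refactor=week 6; Integrate=week 3; Scope=week 3; Draft=week 2; Package=week 2; Deploy=week 1; Build=week 1.

week 6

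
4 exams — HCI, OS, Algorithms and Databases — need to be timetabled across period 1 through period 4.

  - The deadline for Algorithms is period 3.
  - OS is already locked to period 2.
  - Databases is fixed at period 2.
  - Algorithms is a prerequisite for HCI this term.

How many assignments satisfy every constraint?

Splitting on HCI: it can be period 2 (1), period 3 (2), period 4 (3). Listing each branch's schedules as (OS, Algorithms, Databases) by period number:
HCI=period 2: (2,1,2) — 1.
HCI=period 3: (2,1,2) (2,2,2) — 2.
HCI=period 4: (2,1,2) (2,2,2) (2,3,2) — 3.
Summing: 1 + 2 + 3 = 6.

6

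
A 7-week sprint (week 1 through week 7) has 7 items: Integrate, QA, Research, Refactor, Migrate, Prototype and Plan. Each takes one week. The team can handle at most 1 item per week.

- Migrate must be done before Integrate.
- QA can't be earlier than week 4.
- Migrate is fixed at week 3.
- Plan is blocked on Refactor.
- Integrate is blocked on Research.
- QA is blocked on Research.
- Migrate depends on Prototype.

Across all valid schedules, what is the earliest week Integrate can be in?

Precedence pushes Integrate to at least week 4.
Integrate at week 4 is achievable: Research -> week 1, Plan -> week 7, Integrate -> week 4, Prototype -> week 2, Refactor -> week 6, QA -> week 5, Migrate -> week 3.

week 4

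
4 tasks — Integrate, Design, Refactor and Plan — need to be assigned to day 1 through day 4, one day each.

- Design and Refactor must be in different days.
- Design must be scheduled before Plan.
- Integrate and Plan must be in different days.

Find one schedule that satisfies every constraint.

Design=day 1, Refactor=day 2, Plan=day 2, Integrate=day 1

Checking: Design(day 1) before Plan(day 2); Design(day 1) != Refactor(day 2); Integrate(day 1) != Plan(day 2).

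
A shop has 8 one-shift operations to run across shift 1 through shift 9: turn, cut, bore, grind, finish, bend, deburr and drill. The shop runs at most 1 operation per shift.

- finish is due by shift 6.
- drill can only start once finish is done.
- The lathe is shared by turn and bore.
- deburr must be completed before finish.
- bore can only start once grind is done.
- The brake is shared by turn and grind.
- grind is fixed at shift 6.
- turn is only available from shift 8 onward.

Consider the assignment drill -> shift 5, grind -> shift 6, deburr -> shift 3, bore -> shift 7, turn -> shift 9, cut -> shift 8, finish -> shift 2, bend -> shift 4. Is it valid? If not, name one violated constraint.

No. deburr must be completed before finish is not satisfied.

The lathe is shared by turn and bore — holds.
finish is due by shift 6 — holds.
turn is only available from shift 8 onward — holds.
The brake is shared by turn and grind — holds.
The shop runs at most 1 operation per shift — holds.
bore can only start once grind is done — holds.
grind is fixed at shift 6 — holds.
deburr must be completed before finish — violated.
drill can only start once finish is done — holds.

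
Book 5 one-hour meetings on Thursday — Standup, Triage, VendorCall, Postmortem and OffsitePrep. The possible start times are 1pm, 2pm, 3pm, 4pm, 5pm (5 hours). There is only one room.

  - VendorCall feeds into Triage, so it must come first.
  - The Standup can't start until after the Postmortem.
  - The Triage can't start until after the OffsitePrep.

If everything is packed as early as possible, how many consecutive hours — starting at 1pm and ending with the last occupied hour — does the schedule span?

The precedence chain requires at least 2 distinct hours.
With at most 1 per hour and 5 meetings, at least 5 hours are needed.
5 works (last occupied hour: 5pm): for example Postmortem=4pm; Standup=5pm; OffsitePrep=2pm; VendorCall=1pm; Triage=3pm.

5 hours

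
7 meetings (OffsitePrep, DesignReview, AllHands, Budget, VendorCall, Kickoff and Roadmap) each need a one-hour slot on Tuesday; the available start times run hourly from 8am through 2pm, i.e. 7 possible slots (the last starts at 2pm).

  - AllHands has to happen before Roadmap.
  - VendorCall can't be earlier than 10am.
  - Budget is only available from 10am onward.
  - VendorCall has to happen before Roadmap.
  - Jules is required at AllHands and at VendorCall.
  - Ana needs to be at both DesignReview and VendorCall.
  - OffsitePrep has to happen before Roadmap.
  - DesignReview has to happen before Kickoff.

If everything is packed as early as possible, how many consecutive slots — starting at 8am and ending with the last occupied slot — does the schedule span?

4 slots

The precedence chain requires at least 2 distinct slots.
Propagating the time windows through the other constraints, Roadmap can't land before 11am — that is slot 4 counting from 8am — so the schedule must run through at least 4 slots.
4 works (last occupied slot: 11am): for example VendorCall in 10am; DesignReview in 8am; AllHands in 8am; Kickoff in 9am; Roadmap in 11am; Budget in 10am; OffsitePrep in 8am.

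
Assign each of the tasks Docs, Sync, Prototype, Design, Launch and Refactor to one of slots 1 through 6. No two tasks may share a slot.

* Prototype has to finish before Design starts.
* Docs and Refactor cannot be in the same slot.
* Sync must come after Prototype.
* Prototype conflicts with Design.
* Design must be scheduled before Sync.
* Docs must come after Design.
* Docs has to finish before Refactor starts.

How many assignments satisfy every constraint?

18

Splitting on Docs: it can be 3 (6), 4 (8), 5 (4). Listing each branch's schedules as (Sync, Prototype, Design, Launch, Refactor):
Docs=3: (4,1,2,5,6) (4,1,2,6,5) (5,1,2,4,6) (5,1,2,6,4) (6,1,2,4,5) (6,1,2,5,4) — 6.
Docs=4: (3,1,2,5,6) (3,1,2,6,5) (5,1,2,3,6) (5,1,3,2,6) (5,2,3,1,6) (6,1,2,3,5) (6,1,3,2,5) (6,2,3,1,5) — 8.
Docs=5: (3,1,2,4,6) (4,1,2,3,6) (4,1,3,2,6) (4,2,3,1,6) — 4.
Summing: 6 + 8 + 4 = 18.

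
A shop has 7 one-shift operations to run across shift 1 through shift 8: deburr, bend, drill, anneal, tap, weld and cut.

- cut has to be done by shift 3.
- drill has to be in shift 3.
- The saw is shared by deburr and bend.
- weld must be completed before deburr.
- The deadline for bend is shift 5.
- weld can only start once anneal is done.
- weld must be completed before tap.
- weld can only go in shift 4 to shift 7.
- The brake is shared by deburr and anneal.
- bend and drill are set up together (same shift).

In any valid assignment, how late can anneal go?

Downstream work caps anneal at shift 6.
anneal at shift 6 is achievable: deburr=shift 8; weld=shift 7; cut=shift 1; tap=shift 8; bend=shift 3; anneal=shift 6; drill=shift 3.

shift 6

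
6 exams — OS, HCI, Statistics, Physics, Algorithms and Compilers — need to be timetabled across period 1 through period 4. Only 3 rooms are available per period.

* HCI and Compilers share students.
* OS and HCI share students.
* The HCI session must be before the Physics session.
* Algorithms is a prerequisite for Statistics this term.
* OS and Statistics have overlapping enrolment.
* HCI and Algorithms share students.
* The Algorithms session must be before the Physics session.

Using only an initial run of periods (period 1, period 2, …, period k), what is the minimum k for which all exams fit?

3

The precedence chain requires at least 2 distinct periods.
With at most 3 per period and 6 exams, at least 2 periods are needed.
Could 2 periods be enough, i.e. nothing placed later than period 2? No: Physics must come after Algorithms (at period 1 or later) → {period 2}; Algorithms must come before Physics (at period 2 or earlier) → {period 1}; HCI must come before Physics (at period 2 or earlier) → {period 1}; Algorithms can't share with HCI (period 1) → nothing is left.
So 2 periods is not enough.
3 works (last occupied period: period 3): for example Statistics -> period 2; Physics -> period 3; Compilers -> period 1; Algorithms -> period 1; OS -> period 1; HCI -> period 2.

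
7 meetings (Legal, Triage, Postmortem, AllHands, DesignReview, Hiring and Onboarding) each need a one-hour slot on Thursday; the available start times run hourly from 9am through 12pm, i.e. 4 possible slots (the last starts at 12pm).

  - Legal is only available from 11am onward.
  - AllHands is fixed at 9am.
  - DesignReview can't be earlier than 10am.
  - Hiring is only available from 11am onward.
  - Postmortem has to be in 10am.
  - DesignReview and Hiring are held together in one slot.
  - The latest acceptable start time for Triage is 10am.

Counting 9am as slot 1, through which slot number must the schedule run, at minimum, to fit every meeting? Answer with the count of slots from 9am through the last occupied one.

3

Legal can't be placed before 11am — that is slot 3 counting from 9am — so the schedule must run through at least 3 slots.
3 works (last occupied slot: 11am): for example Hiring=11am, Legal=11am, DesignReview=11am, Onboarding=9am, Triage=9am, Postmortem=10am, AllHands=9am.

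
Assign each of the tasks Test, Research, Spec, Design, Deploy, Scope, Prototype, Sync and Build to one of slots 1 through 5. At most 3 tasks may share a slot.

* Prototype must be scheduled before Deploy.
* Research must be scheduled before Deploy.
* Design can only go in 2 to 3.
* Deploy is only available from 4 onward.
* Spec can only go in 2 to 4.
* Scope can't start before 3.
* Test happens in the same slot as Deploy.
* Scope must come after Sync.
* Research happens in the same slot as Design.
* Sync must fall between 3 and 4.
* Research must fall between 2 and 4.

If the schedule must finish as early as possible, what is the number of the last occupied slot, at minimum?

slot 4

The precedence chain requires at least 2 distinct slots.
With at most 3 per slot and 9 tasks, at least 3 slots are needed.
Deploy can't be placed before 4, so the schedule must run through at least slot 4.
4 works (last occupied slot: 4): for example Build in 1, Deploy in 4, Scope in 4, Spec in 2, Research in 2, Design in 2, Sync in 3, Test in 4, Prototype in 1.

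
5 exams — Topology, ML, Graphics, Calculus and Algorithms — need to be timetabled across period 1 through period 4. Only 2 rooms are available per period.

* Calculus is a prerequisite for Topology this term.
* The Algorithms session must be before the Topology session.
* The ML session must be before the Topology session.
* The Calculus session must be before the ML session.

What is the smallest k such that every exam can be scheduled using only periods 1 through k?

The precedence chain requires at least 3 distinct periods.
With at most 2 per period and 5 exams, at least 3 periods are needed.
3 works (last occupied period: period 3): for example ML in period 2; Topology in period 3; Calculus in period 1; Algorithms in period 1; Graphics in period 2.

3 periods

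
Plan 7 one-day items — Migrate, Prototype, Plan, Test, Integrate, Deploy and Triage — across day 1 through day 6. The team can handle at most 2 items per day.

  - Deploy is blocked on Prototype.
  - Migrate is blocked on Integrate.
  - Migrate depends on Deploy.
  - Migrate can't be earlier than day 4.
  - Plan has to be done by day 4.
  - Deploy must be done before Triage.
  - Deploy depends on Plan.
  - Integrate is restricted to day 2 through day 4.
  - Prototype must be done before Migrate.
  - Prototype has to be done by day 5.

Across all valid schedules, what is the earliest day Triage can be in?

day 3

Precedence pushes Triage to at least day 3.
Triage at day 3 is achievable: Test=day 3; Triage=day 3; Prototype=day 1; Plan=day 1; Deploy=day 2; Migrate=day 4; Integrate=day 2.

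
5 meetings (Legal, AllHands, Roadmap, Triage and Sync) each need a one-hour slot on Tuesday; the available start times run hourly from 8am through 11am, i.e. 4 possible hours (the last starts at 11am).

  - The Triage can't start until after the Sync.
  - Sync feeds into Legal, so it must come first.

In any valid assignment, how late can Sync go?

Downstream work caps Sync at 10am.
Sync at 10am is achievable: Legal=11am; Triage=11am; Roadmap=8am; Sync=10am; AllHands=8am.

10am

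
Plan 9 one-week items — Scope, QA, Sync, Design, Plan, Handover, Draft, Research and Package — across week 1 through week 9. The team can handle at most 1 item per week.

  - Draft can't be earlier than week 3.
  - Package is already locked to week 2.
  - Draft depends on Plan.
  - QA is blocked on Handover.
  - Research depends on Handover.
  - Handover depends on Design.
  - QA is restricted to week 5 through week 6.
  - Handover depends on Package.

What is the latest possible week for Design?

week 4

Downstream work caps Design at week 4.
Design at week 4 is achievable: Plan in week 1, Package in week 2, Scope in week 8, QA in week 6, Research in week 7, Design in week 4, Sync in week 9, Handover in week 5, Draft in week 3.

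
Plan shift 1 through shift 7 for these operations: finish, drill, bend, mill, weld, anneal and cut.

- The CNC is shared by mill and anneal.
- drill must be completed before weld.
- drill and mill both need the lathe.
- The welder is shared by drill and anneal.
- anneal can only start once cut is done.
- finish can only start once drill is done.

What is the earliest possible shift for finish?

Precedence pushes finish to at least shift 2.
finish at shift 2 is achievable: cut=shift 1, mill=shift 3, drill=shift 1, weld=shift 2, finish=shift 2, bend=shift 1, anneal=shift 2.

shift 2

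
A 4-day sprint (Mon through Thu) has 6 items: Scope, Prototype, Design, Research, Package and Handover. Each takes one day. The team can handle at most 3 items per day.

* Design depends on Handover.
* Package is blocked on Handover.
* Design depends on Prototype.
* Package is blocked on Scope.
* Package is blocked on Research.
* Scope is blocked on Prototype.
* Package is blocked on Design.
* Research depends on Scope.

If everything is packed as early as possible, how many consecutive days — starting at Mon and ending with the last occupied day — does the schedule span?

The precedence chain requires at least 4 distinct days.
With at most 3 per day and 6 tasks, at least 2 days are needed.
4 works (last occupied day: Thu): for example Handover=Mon; Package=Thu; Design=Tue; Scope=Tue; Prototype=Mon; Research=Wed.

4 days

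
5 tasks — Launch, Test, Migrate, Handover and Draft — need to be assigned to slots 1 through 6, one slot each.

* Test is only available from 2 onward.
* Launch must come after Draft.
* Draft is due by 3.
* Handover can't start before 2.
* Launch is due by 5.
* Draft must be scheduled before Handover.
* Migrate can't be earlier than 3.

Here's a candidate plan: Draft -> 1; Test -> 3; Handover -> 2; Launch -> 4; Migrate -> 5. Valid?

Launch must come after Draft — holds.
Test is only available from 2 onward — holds.
Handover can't start before 2 — holds.
Draft must be scheduled before Handover — holds.
Draft is due by 3 — holds.
Launch is due by 5 — holds.
Migrate can't be earlier than 3 — holds.

Yes, all constraints hold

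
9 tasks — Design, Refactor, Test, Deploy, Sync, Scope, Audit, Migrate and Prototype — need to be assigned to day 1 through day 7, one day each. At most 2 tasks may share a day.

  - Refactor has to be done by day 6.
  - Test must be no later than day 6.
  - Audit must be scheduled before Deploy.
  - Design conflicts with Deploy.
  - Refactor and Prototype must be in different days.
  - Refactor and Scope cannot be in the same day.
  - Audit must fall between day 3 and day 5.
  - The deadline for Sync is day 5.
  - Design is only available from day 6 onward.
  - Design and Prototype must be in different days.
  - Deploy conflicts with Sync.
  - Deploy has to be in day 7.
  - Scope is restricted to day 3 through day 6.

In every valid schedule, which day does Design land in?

day 6

Design's window is day 6–day 7.
Deploy is fixed at day 7, and Design can't share a day with Deploy.
So Design must be day 6.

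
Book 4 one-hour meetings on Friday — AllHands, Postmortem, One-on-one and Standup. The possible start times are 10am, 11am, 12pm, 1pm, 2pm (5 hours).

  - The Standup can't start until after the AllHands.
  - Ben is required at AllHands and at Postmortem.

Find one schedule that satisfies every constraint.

Standup in 11am; Postmortem in 11am; One-on-one in 10am; AllHands in 10am

Checking: AllHands(10am) before Standup(11am); AllHands(10am) != Postmortem(11am).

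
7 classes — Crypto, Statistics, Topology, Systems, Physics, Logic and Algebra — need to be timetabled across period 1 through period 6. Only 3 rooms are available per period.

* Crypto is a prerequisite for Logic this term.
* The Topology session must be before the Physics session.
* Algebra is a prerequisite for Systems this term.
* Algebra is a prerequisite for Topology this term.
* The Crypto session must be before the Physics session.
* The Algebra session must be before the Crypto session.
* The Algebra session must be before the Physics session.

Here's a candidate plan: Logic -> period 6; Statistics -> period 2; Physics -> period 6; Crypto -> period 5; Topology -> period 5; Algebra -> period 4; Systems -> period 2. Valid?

Algebra is a prerequisite for Topology this term — holds.
The Topology session must be before the Physics session — holds.
Only 3 rooms are available per period — holds.
Algebra is a prerequisite for Systems this term — violated.
The Algebra session must be before the Crypto session — holds.
The Crypto session must be before the Physics session — holds.
Crypto is a prerequisite for Logic this term — holds.
The Algebra session must be before the Physics session — holds.

No. Algebra is a prerequisite for Systems this term is not satisfied.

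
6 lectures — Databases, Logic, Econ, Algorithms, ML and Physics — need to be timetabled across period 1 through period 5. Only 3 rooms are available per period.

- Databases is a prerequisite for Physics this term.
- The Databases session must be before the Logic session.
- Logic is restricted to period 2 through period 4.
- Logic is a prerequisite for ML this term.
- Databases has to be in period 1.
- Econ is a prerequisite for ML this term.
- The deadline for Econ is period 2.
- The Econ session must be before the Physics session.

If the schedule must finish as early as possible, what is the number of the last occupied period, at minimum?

3

The precedence chain requires at least 3 distinct periods.
With at most 3 per period and 6 lectures, at least 2 periods are needed.
3 works (last occupied period: period 3): for example ML -> period 3, Databases -> period 1, Econ -> period 1, Physics -> period 2, Logic -> period 2, Algorithms -> period 1.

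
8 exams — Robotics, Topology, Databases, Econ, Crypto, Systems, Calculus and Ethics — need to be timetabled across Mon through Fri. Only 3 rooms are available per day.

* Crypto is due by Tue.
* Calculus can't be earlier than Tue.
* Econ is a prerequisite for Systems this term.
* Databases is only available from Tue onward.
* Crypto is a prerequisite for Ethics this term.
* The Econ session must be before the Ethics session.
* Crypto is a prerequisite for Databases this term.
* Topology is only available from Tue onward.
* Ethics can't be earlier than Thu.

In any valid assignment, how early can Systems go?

Precedence pushes Systems to at least Tue.
Systems at Tue is achievable: Ethics in Thu, Systems in Tue, Crypto in Mon, Topology in Tue, Econ in Mon, Robotics in Mon, Calculus in Wed, Databases in Tue.

Tue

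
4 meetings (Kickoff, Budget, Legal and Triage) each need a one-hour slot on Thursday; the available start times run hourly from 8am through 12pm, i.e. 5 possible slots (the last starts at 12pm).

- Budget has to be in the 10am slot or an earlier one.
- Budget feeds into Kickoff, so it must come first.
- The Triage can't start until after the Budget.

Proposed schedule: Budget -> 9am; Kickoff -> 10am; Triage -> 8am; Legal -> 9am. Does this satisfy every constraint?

The Triage can't start until after the Budget — violated.
Budget has to be in the 10am slot or an earlier one — holds.
Budget feeds into Kickoff, so it must come first — holds.

Invalid. The Triage can't start until after the Budget.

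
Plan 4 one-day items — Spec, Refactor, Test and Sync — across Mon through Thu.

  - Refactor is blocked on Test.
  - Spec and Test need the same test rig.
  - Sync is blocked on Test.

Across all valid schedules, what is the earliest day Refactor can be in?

Tue

Precedence pushes Refactor to at least Tue.
Refactor at Tue is achievable: Refactor=Tue; Sync=Tue; Test=Mon; Spec=Tue.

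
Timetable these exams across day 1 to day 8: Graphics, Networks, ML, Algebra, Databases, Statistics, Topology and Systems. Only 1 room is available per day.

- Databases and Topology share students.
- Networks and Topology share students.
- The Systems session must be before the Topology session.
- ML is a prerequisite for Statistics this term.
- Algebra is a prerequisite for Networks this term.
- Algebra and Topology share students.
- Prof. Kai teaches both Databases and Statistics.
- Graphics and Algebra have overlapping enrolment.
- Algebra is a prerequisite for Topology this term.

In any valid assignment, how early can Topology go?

Precedence pushes Topology to at least day 2.
Topology at day 3 is achievable: Algebra -> day 1; Systems -> day 2; ML -> day 5; Graphics -> day 7; Topology -> day 3; Networks -> day 4; Databases -> day 8; Statistics -> day 6.
Nothing earlier works — the conflict and capacity constraints rule out every day before day 3.

day 3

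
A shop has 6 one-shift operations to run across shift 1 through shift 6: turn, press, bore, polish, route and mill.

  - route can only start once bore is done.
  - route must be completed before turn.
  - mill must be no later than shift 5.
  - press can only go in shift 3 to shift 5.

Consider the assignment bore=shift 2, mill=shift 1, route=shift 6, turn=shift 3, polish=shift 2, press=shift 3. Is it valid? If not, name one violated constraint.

No — it violates: route must be completed before turn

route can only start once bore is done — holds.
press can only go in shift 3 to shift 5 — holds.
route must be completed before turn — violated.
mill must be no later than shift 5 — holds.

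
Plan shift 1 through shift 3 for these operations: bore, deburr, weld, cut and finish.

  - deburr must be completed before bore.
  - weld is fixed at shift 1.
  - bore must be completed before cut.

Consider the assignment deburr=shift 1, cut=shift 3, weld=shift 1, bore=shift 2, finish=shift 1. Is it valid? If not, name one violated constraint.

Yes, all constraints hold

weld is fixed at shift 1 — holds.
bore must be completed before cut — holds.
deburr must be completed before bore — holds.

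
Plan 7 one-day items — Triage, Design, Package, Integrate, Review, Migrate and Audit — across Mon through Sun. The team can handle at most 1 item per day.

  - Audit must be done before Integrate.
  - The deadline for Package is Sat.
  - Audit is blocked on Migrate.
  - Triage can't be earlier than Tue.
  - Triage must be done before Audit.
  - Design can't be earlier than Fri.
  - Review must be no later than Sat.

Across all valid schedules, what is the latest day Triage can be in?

Thu

Triage is available from Tue; downstream work caps Triage at Fri.
Triage at Thu is achievable: Migrate -> Wed, Integrate -> Sun, Package -> Mon, Review -> Tue, Design -> Fri, Triage -> Thu, Audit -> Sat.
Nothing later works — the capacity limit rule out every day after Thu.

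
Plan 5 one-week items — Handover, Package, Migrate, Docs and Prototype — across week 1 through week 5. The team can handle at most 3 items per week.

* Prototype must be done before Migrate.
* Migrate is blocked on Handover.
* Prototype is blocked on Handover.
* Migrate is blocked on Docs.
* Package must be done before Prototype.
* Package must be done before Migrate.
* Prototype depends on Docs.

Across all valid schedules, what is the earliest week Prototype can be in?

Precedence pushes Prototype to at least week 2; downstream work caps Prototype at week 4.
Prototype at week 2 is achievable: Prototype in week 2; Package in week 1; Handover in week 1; Migrate in week 3; Docs in week 1.

week 2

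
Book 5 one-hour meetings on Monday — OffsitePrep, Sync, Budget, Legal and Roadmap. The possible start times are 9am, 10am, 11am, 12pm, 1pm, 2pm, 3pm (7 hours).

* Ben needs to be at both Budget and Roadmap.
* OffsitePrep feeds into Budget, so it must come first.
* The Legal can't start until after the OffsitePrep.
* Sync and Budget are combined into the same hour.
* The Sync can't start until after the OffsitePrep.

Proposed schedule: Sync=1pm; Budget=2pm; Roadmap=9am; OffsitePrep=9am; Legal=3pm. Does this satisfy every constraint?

No — it violates: Sync and Budget are combined into the same hour

The Sync can't start until after the OffsitePrep — holds.
Sync and Budget are combined into the same hour — violated.
Ben needs to be at both Budget and Roadmap — holds.
The Legal can't start until after the OffsitePrep — holds.
OffsitePrep feeds into Budget, so it must come first — holds.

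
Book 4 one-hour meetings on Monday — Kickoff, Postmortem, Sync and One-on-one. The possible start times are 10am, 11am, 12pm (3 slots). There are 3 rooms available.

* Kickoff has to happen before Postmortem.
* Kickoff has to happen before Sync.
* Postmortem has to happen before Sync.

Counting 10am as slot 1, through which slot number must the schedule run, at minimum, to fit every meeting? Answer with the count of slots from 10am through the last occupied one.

The precedence chain requires at least 3 distinct slots.
With at most 3 per slot and 4 meetings, at least 2 slots are needed.
3 works (last occupied slot: 12pm): for example Sync=12pm, Postmortem=11am, Kickoff=10am, One-on-one=10am.

3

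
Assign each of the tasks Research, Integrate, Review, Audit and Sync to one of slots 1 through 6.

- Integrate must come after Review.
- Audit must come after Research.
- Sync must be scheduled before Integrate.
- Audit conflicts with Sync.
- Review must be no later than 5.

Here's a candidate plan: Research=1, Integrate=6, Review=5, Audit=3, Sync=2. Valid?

Integrate must come after Review — holds.
Audit must come after Research — holds.
Audit conflicts with Sync — holds.
Sync must be scheduled before Integrate — holds.
Review must be no later than 5 — holds.

Yes, all constraints hold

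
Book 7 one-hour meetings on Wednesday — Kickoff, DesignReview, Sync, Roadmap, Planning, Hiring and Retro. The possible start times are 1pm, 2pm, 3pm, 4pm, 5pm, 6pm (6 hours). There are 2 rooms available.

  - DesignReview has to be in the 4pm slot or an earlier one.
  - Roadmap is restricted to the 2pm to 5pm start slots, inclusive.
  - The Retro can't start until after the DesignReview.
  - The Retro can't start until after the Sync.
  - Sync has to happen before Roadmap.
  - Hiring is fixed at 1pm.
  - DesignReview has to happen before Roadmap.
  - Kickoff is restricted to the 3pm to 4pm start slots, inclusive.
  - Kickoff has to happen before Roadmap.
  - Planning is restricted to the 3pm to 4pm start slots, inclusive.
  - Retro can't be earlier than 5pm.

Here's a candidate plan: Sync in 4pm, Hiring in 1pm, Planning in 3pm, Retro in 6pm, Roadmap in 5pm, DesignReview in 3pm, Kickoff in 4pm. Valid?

Yes

Retro can't be earlier than 5pm — holds.
The Retro can't start until after the DesignReview — holds.
DesignReview has to happen before Roadmap — holds.
Roadmap is restricted to the 2pm to 5pm start slots, inclusive — holds.
DesignReview has to be in the 4pm slot or an earlier one — holds.
Kickoff is restricted to the 3pm to 4pm start slots, inclusive — holds.
Planning is restricted to the 3pm to 4pm start slots, inclusive — holds.
The Retro can't start until after the Sync — holds.
Kickoff has to happen before Roadmap — holds.
Sync has to happen before Roadmap — holds.
Hiring is fixed at 1pm — holds.
There are 2 rooms available — holds.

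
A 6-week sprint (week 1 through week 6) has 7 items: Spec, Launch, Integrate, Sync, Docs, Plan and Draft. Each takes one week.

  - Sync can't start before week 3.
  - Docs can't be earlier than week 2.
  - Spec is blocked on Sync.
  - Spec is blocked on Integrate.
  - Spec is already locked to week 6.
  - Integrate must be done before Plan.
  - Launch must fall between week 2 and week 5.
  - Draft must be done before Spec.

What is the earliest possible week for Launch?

Launch is available from week 2; Launch's own window allows nothing later than week 5.
Launch at week 2 is achievable: Draft=week 1; Spec=week 6; Sync=week 3; Docs=week 2; Launch=week 2; Integrate=week 1; Plan=week 2.

week 2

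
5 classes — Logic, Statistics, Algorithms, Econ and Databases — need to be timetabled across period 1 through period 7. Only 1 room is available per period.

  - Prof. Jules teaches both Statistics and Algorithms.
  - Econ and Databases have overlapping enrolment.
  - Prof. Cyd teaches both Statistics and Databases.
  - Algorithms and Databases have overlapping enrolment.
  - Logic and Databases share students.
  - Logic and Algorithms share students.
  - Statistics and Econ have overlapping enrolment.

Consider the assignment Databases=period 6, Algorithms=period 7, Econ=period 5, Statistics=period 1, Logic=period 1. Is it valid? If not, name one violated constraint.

Prof. Cyd teaches both Statistics and Databases — holds.
Econ and Databases have overlapping enrolment — holds.
Prof. Jules teaches both Statistics and Algorithms — holds.
Statistics and Econ have overlapping enrolment — holds.
Only 1 room is available per period — violated.
Logic and Databases share students — holds.
Algorithms and Databases have overlapping enrolment — holds.
Logic and Algorithms share students — holds.

No. Only 1 room is available per period is not satisfied.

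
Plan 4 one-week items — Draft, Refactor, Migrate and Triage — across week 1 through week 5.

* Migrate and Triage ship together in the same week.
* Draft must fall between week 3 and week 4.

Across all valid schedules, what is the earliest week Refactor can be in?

Refactor at week 1 is achievable: Migrate -> week 1; Draft -> week 3; Triage -> week 1; Refactor -> week 1.

week 1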